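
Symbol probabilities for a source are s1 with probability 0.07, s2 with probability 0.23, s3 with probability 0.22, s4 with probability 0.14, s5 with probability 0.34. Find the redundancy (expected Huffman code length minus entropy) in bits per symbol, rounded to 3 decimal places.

0.047 bits

Entropy H = −Σ p log₂ p ≈ 2.1631 bits.
Huffman merges: 7/100+7/50→21/100; 21/100+11/50→43/100; 23/100+17/50→57/100; 43/100+57/100→1. L = 221/100 ≈ 2.2100.
L − H = 2.2100 − 2.1631 = 0.047 bits.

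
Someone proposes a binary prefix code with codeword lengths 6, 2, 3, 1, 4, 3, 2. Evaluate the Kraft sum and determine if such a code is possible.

With common denominator 2^6 = 64: Σ 2^(−ℓᵢ) = 1/64 + 16/64 + 8/64 + 32/64 + 4/64 + 8/64 + 16/64 = 85/64 = 1.328125.
Kraft's inequality requires Σ ≤ 1; here Σ = 1.328125 > 1, so no such prefix code exists.

1.328125; no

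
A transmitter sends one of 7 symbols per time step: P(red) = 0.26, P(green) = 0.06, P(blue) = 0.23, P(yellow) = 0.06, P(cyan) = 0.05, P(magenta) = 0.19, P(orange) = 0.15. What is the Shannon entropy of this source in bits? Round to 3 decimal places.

H = −Σ pᵢ log₂ pᵢ.
−0.26·log₂(0.26) = 0.5053
−0.06·log₂(0.06) = 0.2435
−0.23·log₂(0.23) = 0.4877
−0.06·log₂(0.06) = 0.2435
−0.05·log₂(0.05) = 0.2161
−0.19·log₂(0.19) = 0.4552
−0.15·log₂(0.15) = 0.4105
Sum ≈ 2.5619 → 2.562 bits.

2.562 bits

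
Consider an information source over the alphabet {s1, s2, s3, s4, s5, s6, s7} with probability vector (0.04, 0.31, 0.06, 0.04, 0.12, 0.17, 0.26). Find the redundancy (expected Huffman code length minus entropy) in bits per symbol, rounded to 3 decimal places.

0.034 bits

Entropy H = −Σ p log₂ p ≈ 2.4458 bits.
Huffman merges: 1/25+1/25→2/25; 3/50+2/25→7/50; 3/25+7/50→13/50; 17/100+13/50→43/100; 13/50+31/100→57/100; 43/100+57/100→1. L = 62/25 ≈ 2.4800.
L − H = 2.4800 − 2.4458 = 0.034 bits.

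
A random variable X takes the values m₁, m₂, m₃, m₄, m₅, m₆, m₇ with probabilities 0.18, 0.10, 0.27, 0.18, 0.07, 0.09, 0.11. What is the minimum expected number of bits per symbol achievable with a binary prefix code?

Repeatedly combine the two least-probable nodes; the expected code length is the sum of the merged weights.
merge 7/100 + 9/100 → 4/25
merge 1/10 + 11/100 → 21/100
merge 4/25 + 9/50 → 17/50
merge 9/50 + 21/100 → 39/100
merge 27/100 + 17/50 → 61/100
merge 39/100 + 61/100 → 1
L = 4/25 + 21/100 + 17/50 + 39/100 + 61/100 + 1 = 271/100 = 2.71 bits/symbol.

2.71 bits/symbol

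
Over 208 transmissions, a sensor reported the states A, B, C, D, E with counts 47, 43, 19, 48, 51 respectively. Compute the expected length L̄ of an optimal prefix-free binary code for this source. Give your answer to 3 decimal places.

Probabilities are the counts divided by 208.
Repeatedly combine the two least-probable nodes; the expected code length is the sum of the merged weights.
merge 19/208 + 43/208 → 31/104
merge 47/208 + 3/13 → 95/208
merge 51/208 + 31/104 → 113/208
merge 95/208 + 113/208 → 1
L = 31/104 + 95/208 + 113/208 + 1 = 239/104 ≈ 2.298 bits/symbol.

2.298 bits/symbol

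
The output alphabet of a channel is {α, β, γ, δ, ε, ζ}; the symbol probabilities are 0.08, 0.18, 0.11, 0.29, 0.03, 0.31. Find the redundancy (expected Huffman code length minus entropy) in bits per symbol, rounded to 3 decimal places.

Entropy H = −Σ p log₂ p ≈ 2.2806 bits.
Huffman merges: 3/100+2/25→11/100; 11/100+11/100→11/50; 9/50+11/50→2/5; 29/100+31/100→3/5; 2/5+3/5→1. L = 233/100 ≈ 2.3300.
L − H = 2.3300 − 2.2806 = 0.049 bits.

0.049 bits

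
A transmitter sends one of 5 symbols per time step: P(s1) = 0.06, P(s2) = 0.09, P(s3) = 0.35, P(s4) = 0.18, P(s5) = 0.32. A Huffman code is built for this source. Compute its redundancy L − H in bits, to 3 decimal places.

Entropy H = −Σ p log₂ p ≈ 2.0576 bits.
Huffman merges: 3/50+9/100→3/20; 3/20+9/50→33/100; 8/25+33/100→13/20; 7/20+13/20→1. L = 213/100 ≈ 2.1300.
L − H = 2.1300 − 2.0576 = 0.072 bits.

0.072 bits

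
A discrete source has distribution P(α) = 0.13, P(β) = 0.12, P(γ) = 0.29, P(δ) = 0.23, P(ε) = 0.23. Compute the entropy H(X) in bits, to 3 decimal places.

2.243 bits

H = −Σ pᵢ log₂ pᵢ.
−0.13·log₂(0.13) = 0.3826
−0.12·log₂(0.12) = 0.3671
−0.29·log₂(0.29) = 0.5179
−0.23·log₂(0.23) = 0.4877
−0.23·log₂(0.23) = 0.4877
Sum ≈ 2.2430 → 2.243 bits.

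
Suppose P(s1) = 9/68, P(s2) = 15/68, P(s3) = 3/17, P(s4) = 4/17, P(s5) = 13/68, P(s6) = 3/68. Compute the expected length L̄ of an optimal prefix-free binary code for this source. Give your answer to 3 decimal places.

Repeatedly combine the two least-probable nodes; the expected code length is the sum of the merged weights.
merge 3/68 + 9/68 → 3/17
merge 3/17 + 3/17 → 6/17
merge 13/68 + 15/68 → 7/17
merge 4/17 + 6/17 → 10/17
merge 7/17 + 10/17 → 1
L = 3/17 + 6/17 + 7/17 + 10/17 + 1 = 43/17 ≈ 2.529 bits/symbol.

2.529 bits/symbol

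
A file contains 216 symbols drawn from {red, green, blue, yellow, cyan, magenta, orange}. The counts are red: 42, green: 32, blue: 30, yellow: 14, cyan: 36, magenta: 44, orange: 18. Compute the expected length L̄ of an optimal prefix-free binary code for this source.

2.75 bits/symbol

Probabilities are the counts divided by 216.
Repeatedly combine the two least-probable nodes; the expected code length is the sum of the merged weights.
merge 7/108 + 1/12 → 4/27
merge 5/36 + 4/27 → 31/108
merge 4/27 + 1/6 → 17/54
merge 7/36 + 11/54 → 43/108
merge 31/108 + 17/54 → 65/108
merge 43/108 + 65/108 → 1
L = 4/27 + 31/108 + 17/54 + 43/108 + 65/108 + 1 = 11/4 = 2.75 bits/symbol.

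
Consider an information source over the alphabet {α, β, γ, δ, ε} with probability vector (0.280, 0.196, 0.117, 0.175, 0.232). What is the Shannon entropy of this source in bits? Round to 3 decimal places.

2.266 bits

H = −Σ pᵢ log₂ pᵢ.
−0.280·log₂(0.280) = 0.5142
−0.196·log₂(0.196) = 0.4608
−0.117·log₂(0.117) = 0.3622
−0.175·log₂(0.175) = 0.4401
−0.232·log₂(0.232) = 0.4890
Sum ≈ 2.2663 → 2.266 bits.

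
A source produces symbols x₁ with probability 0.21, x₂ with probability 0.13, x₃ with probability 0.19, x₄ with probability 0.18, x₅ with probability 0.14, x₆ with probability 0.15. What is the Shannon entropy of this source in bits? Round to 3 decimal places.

H = −Σ pᵢ log₂ pᵢ.
−0.21·log₂(0.21) = 0.4728
−0.13·log₂(0.13) = 0.3826
−0.19·log₂(0.19) = 0.4552
−0.18·log₂(0.18) = 0.4453
−0.14·log₂(0.14) = 0.3971
−0.15·log₂(0.15) = 0.4105
Sum ≈ 2.5637 → 2.564 bits.

2.564 bits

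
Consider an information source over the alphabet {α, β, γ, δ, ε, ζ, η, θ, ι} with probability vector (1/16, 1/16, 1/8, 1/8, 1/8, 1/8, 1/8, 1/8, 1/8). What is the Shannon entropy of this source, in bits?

3.125 bits

Each probability is a power of 1/2, so log₂(1/p) is an integer.
H = Σ p·log₂(1/p) = 1/16·4 + 1/16·4 + 1/8·3 + 1/8·3 + 1/8·3 + 1/8·3 + 1/8·3 + 1/8·3 + 1/8·3 = 3.125 bits.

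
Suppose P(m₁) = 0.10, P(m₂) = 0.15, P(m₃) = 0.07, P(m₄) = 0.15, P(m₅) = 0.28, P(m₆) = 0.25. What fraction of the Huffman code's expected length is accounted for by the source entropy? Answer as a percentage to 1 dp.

Entropy H = −Σ p log₂ p ≈ 2.4361 bits.
Huffman merges: 7/100+1/10→17/100; 3/20+3/20→3/10; 17/100+1/4→21/50; 7/25+3/10→29/50; 21/50+29/50→1. L = 247/100 ≈ 2.4700.
Efficiency = H/L = 2.4361/2.4700 = 98.6%.

98.6%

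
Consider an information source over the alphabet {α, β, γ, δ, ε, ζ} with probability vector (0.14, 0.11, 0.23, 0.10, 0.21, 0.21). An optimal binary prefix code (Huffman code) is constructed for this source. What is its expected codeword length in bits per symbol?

Repeatedly combine the two least-probable nodes; the expected code length is the sum of the merged weights.
merge 1/10 + 11/100 → 21/100
merge 7/50 + 21/100 → 7/20
merge 21/100 + 21/100 → 21/50
merge 23/100 + 7/20 → 29/50
merge 21/50 + 29/50 → 1
L = 21/100 + 7/20 + 21/50 + 29/50 + 1 = 64/25 = 2.56 bits/symbol.

2.56 bits/symbol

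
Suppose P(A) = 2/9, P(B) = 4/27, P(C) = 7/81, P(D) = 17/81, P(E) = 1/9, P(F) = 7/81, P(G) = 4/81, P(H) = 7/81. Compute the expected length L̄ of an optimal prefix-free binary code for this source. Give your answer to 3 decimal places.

Repeatedly combine the two least-probable nodes; the expected code length is the sum of the merged weights.
merge 4/81 + 7/81 → 11/81
merge 7/81 + 7/81 → 14/81
merge 1/9 + 11/81 → 20/81
merge 4/27 + 14/81 → 26/81
merge 17/81 + 2/9 → 35/81
merge 20/81 + 26/81 → 46/81
merge 35/81 + 46/81 → 1
L = 11/81 + 14/81 + 20/81 + 26/81 + 35/81 + 46/81 + 1 = 233/81 ≈ 2.877 bits/symbol.

2.877 bits/symbol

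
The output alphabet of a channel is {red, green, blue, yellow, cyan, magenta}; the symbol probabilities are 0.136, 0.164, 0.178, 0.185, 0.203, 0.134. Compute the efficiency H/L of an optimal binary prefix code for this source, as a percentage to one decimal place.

Entropy H = −Σ p log₂ p ≈ 2.5683 bits.
Huffman merges: 67/500+17/125→27/100; 41/250+89/500→171/500; 37/200+203/1000→97/250; 27/100+171/500→153/250; 97/250+153/250→1. L = 653/250 ≈ 2.6120.
Efficiency = H/L = 2.5683/2.6120 = 98.3%.

98.3%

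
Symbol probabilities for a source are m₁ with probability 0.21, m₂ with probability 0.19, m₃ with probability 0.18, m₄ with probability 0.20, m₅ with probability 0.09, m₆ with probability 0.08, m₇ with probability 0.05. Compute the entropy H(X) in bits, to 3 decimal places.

2.658 bits

H = −Σ pᵢ log₂ pᵢ.
−0.21·log₂(0.21) = 0.4728
−0.19·log₂(0.19) = 0.4552
−0.18·log₂(0.18) = 0.4453
−0.20·log₂(0.20) = 0.4644
−0.09·log₂(0.09) = 0.3127
−0.08·log₂(0.08) = 0.2915
−0.05·log₂(0.05) = 0.2161
Sum ≈ 2.6580 → 2.658 bits.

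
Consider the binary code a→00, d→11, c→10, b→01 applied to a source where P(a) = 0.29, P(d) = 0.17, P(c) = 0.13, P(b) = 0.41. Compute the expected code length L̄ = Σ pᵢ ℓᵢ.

L̄ = Σ pᵢ·ℓᵢ = 0.29·2 + 0.17·2 + 0.13·2 + 0.41·2 = 2 bits/symbol.

2 bits/symbol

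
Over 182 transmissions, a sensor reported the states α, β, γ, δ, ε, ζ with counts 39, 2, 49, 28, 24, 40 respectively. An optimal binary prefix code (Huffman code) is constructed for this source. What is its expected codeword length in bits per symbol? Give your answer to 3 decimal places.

2.440 bits/symbol

Probabilities are the counts divided by 182.
Repeatedly combine the two least-probable nodes; the expected code length is the sum of the merged weights.
merge 1/91 + 12/91 → 1/7
merge 1/7 + 2/13 → 27/91
merge 3/14 + 20/91 → 79/182
merge 7/26 + 27/91 → 103/182
merge 79/182 + 103/182 → 1
L = 1/7 + 27/91 + 79/182 + 103/182 + 1 = 222/91 ≈ 2.440 bits/symbol.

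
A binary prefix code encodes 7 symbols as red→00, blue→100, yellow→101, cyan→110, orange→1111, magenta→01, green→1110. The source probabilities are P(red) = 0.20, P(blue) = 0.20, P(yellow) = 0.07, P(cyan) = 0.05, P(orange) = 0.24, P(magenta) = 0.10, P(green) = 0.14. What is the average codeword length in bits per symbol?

3.08 bits/symbol

L̄ = Σ pᵢ·ℓᵢ = 0.20·2 + 0.20·3 + 0.07·3 + 0.05·3 + 0.24·4 + 0.10·2 + 0.14·4 = 3.08 bits/symbol.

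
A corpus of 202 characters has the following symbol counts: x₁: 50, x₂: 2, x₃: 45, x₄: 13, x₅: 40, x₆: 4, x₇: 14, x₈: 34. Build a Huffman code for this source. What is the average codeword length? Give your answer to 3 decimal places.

2.619 bits/symbol

Probabilities are the counts divided by 202.
Repeatedly combine the two least-probable nodes; the expected code length is the sum of the merged weights.
merge 1/101 + 2/101 → 3/101
merge 3/101 + 13/202 → 19/202
merge 7/101 + 19/202 → 33/202
merge 33/202 + 17/101 → 67/202
merge 20/101 + 45/202 → 85/202
merge 25/101 + 67/202 → 117/202
merge 85/202 + 117/202 → 1
L = 3/101 + 19/202 + 33/202 + 67/202 + 85/202 + 117/202 + 1 = 529/202 ≈ 2.619 bits/symbol.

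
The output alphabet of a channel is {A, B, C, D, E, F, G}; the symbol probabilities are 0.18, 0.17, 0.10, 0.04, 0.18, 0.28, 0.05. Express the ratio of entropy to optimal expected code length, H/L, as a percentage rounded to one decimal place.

97.9%

Entropy H = −Σ p log₂ p ≈ 2.5735 bits.
Huffman merges: 1/25+1/20→9/100; 9/100+1/10→19/100; 17/100+9/50→7/20; 9/50+19/100→37/100; 7/25+7/20→63/100; 37/100+63/100→1. L = 263/100 ≈ 2.6300.
Efficiency = H/L = 2.5735/2.6300 = 97.9%.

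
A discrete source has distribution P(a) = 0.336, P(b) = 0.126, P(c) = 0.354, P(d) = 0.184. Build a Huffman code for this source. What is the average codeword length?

1.956 bits/symbol

Repeatedly combine the two least-probable nodes; the expected code length is the sum of the merged weights.
merge 63/500 + 23/125 → 31/100
merge 31/100 + 42/125 → 323/500
merge 177/500 + 323/500 → 1
L = 31/100 + 323/500 + 1 = 489/250 = 1.956 bits/symbol.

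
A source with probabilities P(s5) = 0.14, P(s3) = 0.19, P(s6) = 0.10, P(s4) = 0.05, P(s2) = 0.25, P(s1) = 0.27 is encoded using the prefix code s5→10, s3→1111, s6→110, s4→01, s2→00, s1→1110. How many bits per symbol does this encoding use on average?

3.02 bits/symbol

L̄ = Σ pᵢ·ℓᵢ = 0.14·2 + 0.19·4 + 0.10·3 + 0.05·2 + 0.25·2 + 0.27·4 = 3.02 bits/symbol.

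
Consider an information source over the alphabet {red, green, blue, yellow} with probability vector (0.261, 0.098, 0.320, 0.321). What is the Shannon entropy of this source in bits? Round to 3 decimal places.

1.886 bits

H = −Σ pᵢ log₂ pᵢ.
−0.261·log₂(0.261) = 0.5058
−0.098·log₂(0.098) = 0.3284
−0.320·log₂(0.320) = 0.5260
−0.321·log₂(0.321) = 0.5262
Sum ≈ 1.8865 → 1.886 bits.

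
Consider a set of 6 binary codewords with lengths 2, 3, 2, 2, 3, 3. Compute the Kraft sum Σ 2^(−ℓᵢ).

With common denominator 2^3 = 8: Σ 2^(−ℓᵢ) = 2/8 + 1/8 + 2/8 + 2/8 + 1/8 + 1/8 = 9/8 = 1.125.

1.125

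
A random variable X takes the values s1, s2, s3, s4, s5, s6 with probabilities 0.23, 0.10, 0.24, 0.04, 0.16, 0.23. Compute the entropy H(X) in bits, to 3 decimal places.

2.410 bits

H = −Σ pᵢ log₂ pᵢ.
−0.23·log₂(0.23) = 0.4877
−0.10·log₂(0.10) = 0.3322
−0.24·log₂(0.24) = 0.4941
−0.04·log₂(0.04) = 0.1858
−0.16·log₂(0.16) = 0.4230
−0.23·log₂(0.23) = 0.4877
Sum ≈ 2.4104 → 2.410 bits.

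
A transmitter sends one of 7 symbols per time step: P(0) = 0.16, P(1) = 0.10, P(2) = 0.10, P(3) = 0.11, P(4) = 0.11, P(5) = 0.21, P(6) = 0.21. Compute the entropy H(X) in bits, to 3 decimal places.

H = −Σ pᵢ log₂ pᵢ.
−0.16·log₂(0.16) = 0.4230
−0.10·log₂(0.10) = 0.3322
−0.10·log₂(0.10) = 0.3322
−0.11·log₂(0.11) = 0.3503
−0.11·log₂(0.11) = 0.3503
−0.21·log₂(0.21) = 0.4728
−0.21·log₂(0.21) = 0.4728
Sum ≈ 2.7336 → 2.734 bits.

2.734 bits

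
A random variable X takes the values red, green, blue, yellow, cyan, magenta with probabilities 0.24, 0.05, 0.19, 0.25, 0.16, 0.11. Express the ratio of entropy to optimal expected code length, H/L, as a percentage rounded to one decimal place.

98.3%

Entropy H = −Σ p log₂ p ≈ 2.4388 bits.
Huffman merges: 1/20+11/100→4/25; 4/25+4/25→8/25; 19/100+6/25→43/100; 1/4+8/25→57/100; 43/100+57/100→1. L = 62/25 ≈ 2.4800.
Efficiency = H/L = 2.4388/2.4800 = 98.3%.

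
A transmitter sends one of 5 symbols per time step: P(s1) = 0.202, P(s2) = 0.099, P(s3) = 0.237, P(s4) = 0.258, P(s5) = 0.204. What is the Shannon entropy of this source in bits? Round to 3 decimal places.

2.261 bits

H = −Σ pᵢ log₂ pᵢ.
−0.202·log₂(0.202) = 0.4661
−0.099·log₂(0.099) = 0.3303
−0.237·log₂(0.237) = 0.4923
−0.258·log₂(0.258) = 0.5043
−0.204·log₂(0.204) = 0.4678
Sum ≈ 2.2608 → 2.261 bits.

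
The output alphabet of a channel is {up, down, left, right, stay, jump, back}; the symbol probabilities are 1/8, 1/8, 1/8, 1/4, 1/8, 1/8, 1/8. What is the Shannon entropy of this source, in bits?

Each probability is a power of 1/2, so log₂(1/p) is an integer.
H = Σ p·log₂(1/p) = 1/8·3 + 1/8·3 + 1/8·3 + 1/4·2 + 1/8·3 + 1/8·3 + 1/8·3 = 2.75 bits.

2.75 bits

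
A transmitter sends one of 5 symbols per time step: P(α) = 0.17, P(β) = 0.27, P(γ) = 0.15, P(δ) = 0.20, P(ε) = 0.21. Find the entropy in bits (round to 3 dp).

H = −Σ pᵢ log₂ pᵢ.
−0.17·log₂(0.17) = 0.4346
−0.27·log₂(0.27) = 0.5100
−0.15·log₂(0.15) = 0.4105
−0.20·log₂(0.20) = 0.4644
−0.21·log₂(0.21) = 0.4728
Sum ≈ 2.2924 → 2.292 bits.

2.292 bits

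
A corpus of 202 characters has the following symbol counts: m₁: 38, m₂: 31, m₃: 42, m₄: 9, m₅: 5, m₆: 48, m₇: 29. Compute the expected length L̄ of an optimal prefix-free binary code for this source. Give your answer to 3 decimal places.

Probabilities are the counts divided by 202.
Repeatedly combine the two least-probable nodes; the expected code length is the sum of the merged weights.
merge 5/202 + 9/202 → 7/101
merge 7/101 + 29/202 → 43/202
merge 31/202 + 19/101 → 69/202
merge 21/101 + 43/202 → 85/202
merge 24/101 + 69/202 → 117/202
merge 85/202 + 117/202 → 1
L = 7/101 + 43/202 + 69/202 + 85/202 + 117/202 + 1 = 265/101 ≈ 2.624 bits/symbol.

2.624 bits/symbol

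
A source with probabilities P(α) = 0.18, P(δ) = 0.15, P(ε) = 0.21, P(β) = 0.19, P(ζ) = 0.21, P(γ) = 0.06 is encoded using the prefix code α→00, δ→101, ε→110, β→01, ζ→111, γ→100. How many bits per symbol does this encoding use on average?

L̄ = Σ pᵢ·ℓᵢ = 0.18·2 + 0.15·3 + 0.21·3 + 0.19·2 + 0.21·3 + 0.06·3 = 2.63 bits/symbol.

2.63 bits/symbol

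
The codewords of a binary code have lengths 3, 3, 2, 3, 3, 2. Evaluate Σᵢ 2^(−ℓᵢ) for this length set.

With common denominator 2^3 = 8: Σ 2^(−ℓᵢ) = 1/8 + 1/8 + 2/8 + 1/8 + 1/8 + 2/8 = 8/8 = 1.

1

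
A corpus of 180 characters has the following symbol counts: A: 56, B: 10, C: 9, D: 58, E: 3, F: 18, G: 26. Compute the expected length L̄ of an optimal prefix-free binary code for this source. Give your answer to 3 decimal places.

Probabilities are the counts divided by 180.
Repeatedly combine the two least-probable nodes; the expected code length is the sum of the merged weights.
merge 1/60 + 1/20 → 1/15
merge 1/18 + 1/15 → 11/90
merge 1/10 + 11/90 → 2/9
merge 13/90 + 2/9 → 11/30
merge 14/45 + 29/90 → 19/30
merge 11/30 + 19/30 → 1
L = 1/15 + 11/90 + 2/9 + 11/30 + 19/30 + 1 = 217/90 ≈ 2.411 bits/symbol.

2.411 bits/symbol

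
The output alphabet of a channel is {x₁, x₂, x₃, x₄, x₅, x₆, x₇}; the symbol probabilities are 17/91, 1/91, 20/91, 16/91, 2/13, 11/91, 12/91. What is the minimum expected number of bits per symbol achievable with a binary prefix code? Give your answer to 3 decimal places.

2.725 bits/symbol

Repeatedly combine the two least-probable nodes; the expected code length is the sum of the merged weights.
merge 1/91 + 11/91 → 12/91
merge 12/91 + 12/91 → 24/91
merge 2/13 + 16/91 → 30/91
merge 17/91 + 20/91 → 37/91
merge 24/91 + 30/91 → 54/91
merge 37/91 + 54/91 → 1
L = 12/91 + 24/91 + 30/91 + 37/91 + 54/91 + 1 = 248/91 ≈ 2.725 bits/symbol.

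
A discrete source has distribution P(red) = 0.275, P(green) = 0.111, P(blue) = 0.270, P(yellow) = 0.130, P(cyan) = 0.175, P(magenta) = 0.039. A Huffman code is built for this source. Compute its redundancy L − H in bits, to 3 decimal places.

Entropy H = −Σ p log₂ p ≈ 2.3795 bits.
Huffman merges: 39/1000+111/1000→3/20; 13/100+3/20→7/25; 7/40+27/100→89/200; 11/40+7/25→111/200; 89/200+111/200→1. L = 243/100 ≈ 2.4300.
L − H = 2.4300 − 2.3795 = 0.051 bits.

0.051 bits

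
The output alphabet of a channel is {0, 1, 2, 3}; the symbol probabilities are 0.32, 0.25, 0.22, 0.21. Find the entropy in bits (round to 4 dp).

H = −Σ pᵢ log₂ pᵢ.
−0.32·log₂(0.32) = 0.5260
−0.25·log₂(0.25) = 0.5000
−0.22·log₂(0.22) = 0.4806
−0.21·log₂(0.21) = 0.4728
Sum ≈ 1.9794 → 1.9794 bits.

1.9794 bits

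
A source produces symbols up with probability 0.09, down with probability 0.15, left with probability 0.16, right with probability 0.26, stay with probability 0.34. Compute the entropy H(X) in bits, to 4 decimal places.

2.1807 bits

H = −Σ pᵢ log₂ pᵢ.
−0.09·log₂(0.09) = 0.3127
−0.15·log₂(0.15) = 0.4105
−0.16·log₂(0.16) = 0.4230
−0.26·log₂(0.26) = 0.5053
−0.34·log₂(0.34) = 0.5292
Sum ≈ 2.1807 → 2.1807 bits.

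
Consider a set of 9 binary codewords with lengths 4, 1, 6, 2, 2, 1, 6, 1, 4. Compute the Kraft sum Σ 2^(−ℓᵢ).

With common denominator 2^6 = 64: Σ 2^(−ℓᵢ) = 4/64 + 32/64 + 1/64 + 16/64 + 16/64 + 32/64 + 1/64 + 32/64 + 4/64 = 138/64 = 2.15625.

2.15625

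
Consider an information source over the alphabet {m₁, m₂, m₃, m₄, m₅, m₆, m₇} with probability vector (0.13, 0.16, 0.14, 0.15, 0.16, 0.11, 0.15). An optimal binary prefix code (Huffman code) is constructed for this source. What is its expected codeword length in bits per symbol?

Repeatedly combine the two least-probable nodes; the expected code length is the sum of the merged weights.
merge 11/100 + 13/100 → 6/25
merge 7/50 + 3/20 → 29/100
merge 3/20 + 4/25 → 31/100
merge 4/25 + 6/25 → 2/5
merge 29/100 + 31/100 → 3/5
merge 2/5 + 3/5 → 1
L = 6/25 + 29/100 + 31/100 + 2/5 + 3/5 + 1 = 71/25 = 2.84 bits/symbol.

2.84 bits/symbol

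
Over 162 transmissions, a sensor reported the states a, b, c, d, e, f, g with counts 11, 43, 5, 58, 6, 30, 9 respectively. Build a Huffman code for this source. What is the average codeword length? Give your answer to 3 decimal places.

2.383 bits/symbol

Probabilities are the counts divided by 162.
Repeatedly combine the two least-probable nodes; the expected code length is the sum of the merged weights.
merge 5/162 + 1/27 → 11/162
merge 1/18 + 11/162 → 10/81
merge 11/162 + 10/81 → 31/162
merge 5/27 + 31/162 → 61/162
merge 43/162 + 29/81 → 101/162
merge 61/162 + 101/162 → 1
L = 11/162 + 10/81 + 31/162 + 61/162 + 101/162 + 1 = 193/81 ≈ 2.383 bits/symbol.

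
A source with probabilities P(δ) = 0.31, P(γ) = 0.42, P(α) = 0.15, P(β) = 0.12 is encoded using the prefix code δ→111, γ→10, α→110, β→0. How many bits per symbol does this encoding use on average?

L̄ = Σ pᵢ·ℓᵢ = 0.31·3 + 0.42·2 + 0.15·3 + 0.12·1 = 2.34 bits/symbol.

2.34 bits/symbol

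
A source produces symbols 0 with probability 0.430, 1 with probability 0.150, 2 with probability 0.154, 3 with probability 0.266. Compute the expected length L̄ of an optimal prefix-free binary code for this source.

Repeatedly combine the two least-probable nodes; the expected code length is the sum of the merged weights.
merge 3/20 + 77/500 → 38/125
merge 133/500 + 38/125 → 57/100
merge 43/100 + 57/100 → 1
L = 38/125 + 57/100 + 1 = 937/500 = 1.874 bits/symbol.

1.874 bits/symbol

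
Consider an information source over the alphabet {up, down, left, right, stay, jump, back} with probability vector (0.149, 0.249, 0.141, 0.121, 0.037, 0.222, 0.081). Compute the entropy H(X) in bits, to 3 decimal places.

2.628 bits

H = −Σ pᵢ log₂ pᵢ.
−0.149·log₂(0.149) = 0.4092
−0.249·log₂(0.249) = 0.4994
−0.141·log₂(0.141) = 0.3985
−0.121·log₂(0.121) = 0.3687
−0.037·log₂(0.037) = 0.1760
−0.222·log₂(0.222) = 0.4820
−0.081·log₂(0.081) = 0.2937
Sum ≈ 2.6276 → 2.628 bits.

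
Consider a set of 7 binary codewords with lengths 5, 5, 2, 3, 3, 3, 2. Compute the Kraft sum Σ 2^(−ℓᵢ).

0.9375

With common denominator 2^5 = 32: Σ 2^(−ℓᵢ) = 1/32 + 1/32 + 8/32 + 4/32 + 4/32 + 4/32 + 8/32 = 30/32 = 0.9375.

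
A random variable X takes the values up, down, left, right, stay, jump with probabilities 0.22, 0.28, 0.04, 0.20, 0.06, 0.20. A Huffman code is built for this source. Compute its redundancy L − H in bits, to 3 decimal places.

0.047 bits

Entropy H = −Σ p log₂ p ≈ 2.3529 bits.
Huffman merges: 1/25+3/50→1/10; 1/10+1/5→3/10; 1/5+11/50→21/50; 7/25+3/10→29/50; 21/50+29/50→1. L = 12/5 ≈ 2.4000.
L − H = 2.4000 − 2.3529 = 0.047 bits.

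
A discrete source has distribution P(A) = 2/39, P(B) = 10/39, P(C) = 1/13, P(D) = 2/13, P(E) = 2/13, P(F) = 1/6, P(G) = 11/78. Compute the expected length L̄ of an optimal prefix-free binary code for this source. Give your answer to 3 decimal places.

2.705 bits/symbol

Repeatedly combine the two least-probable nodes; the expected code length is the sum of the merged weights.
merge 2/39 + 1/13 → 5/39
merge 5/39 + 11/78 → 7/26
merge 2/13 + 2/13 → 4/13
merge 1/6 + 10/39 → 11/26
merge 7/26 + 4/13 → 15/26
merge 11/26 + 15/26 → 1
L = 5/39 + 7/26 + 4/13 + 11/26 + 15/26 + 1 = 211/78 ≈ 2.705 bits/symbol.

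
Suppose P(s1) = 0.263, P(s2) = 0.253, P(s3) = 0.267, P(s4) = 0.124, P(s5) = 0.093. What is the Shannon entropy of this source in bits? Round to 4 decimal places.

H = −Σ pᵢ log₂ pᵢ.
−0.263·log₂(0.263) = 0.5068
−0.253·log₂(0.253) = 0.5016
−0.267·log₂(0.267) = 0.5087
−0.124·log₂(0.124) = 0.3734
−0.093·log₂(0.093) = 0.3187
Sum ≈ 2.2092 → 2.2092 bits.

2.2092 bits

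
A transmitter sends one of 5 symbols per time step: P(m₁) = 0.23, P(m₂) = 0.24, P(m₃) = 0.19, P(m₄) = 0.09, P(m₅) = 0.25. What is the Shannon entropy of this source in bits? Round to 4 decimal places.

H = −Σ pᵢ log₂ pᵢ.
−0.23·log₂(0.23) = 0.4877
−0.24·log₂(0.24) = 0.4941
−0.19·log₂(0.19) = 0.4552
−0.09·log₂(0.09) = 0.3127
−0.25·log₂(0.25) = 0.5000
Sum ≈ 2.2497 → 2.2497 bits.

2.2497 bits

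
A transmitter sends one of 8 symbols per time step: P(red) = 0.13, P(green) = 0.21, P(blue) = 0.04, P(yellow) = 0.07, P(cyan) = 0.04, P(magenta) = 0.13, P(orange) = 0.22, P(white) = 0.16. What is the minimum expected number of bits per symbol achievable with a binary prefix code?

2.8 bits/symbol

Repeatedly combine the two least-probable nodes; the expected code length is the sum of the merged weights.
merge 1/25 + 1/25 → 2/25
merge 7/100 + 2/25 → 3/20
merge 13/100 + 13/100 → 13/50
merge 3/20 + 4/25 → 31/100
merge 21/100 + 11/50 → 43/100
merge 13/50 + 31/100 → 57/100
merge 43/100 + 57/100 → 1
L = 2/25 + 3/20 + 13/50 + 31/100 + 43/100 + 57/100 + 1 = 14/5 = 2.8 bits/symbol.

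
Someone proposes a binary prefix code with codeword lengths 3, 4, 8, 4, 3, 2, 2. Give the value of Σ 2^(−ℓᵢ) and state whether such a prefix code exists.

With common denominator 2^8 = 256: Σ 2^(−ℓᵢ) = 32/256 + 16/256 + 1/256 + 16/256 + 32/256 + 64/256 + 64/256 = 225/256 = 0.87890625.
Kraft's inequality requires Σ ≤ 1; here Σ = 0.87890625 ≤ 1, so such a prefix code exists.

0.87890625; yes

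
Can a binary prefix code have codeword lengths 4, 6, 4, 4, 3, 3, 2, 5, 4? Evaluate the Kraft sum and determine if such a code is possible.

With common denominator 2^6 = 64: Σ 2^(−ℓᵢ) = 4/64 + 1/64 + 4/64 + 4/64 + 8/64 + 8/64 + 16/64 + 2/64 + 4/64 = 51/64 = 0.796875.
Kraft's inequality requires Σ ≤ 1; here Σ = 0.796875 ≤ 1, so such a prefix code exists.

0.796875; yes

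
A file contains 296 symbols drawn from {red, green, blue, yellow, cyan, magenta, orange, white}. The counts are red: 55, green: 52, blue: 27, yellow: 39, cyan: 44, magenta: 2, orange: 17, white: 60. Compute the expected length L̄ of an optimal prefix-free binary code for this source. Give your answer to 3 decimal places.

2.831 bits/symbol

Probabilities are the counts divided by 296.
Repeatedly combine the two least-probable nodes; the expected code length is the sum of the merged weights.
merge 1/148 + 17/296 → 19/296
merge 19/296 + 27/296 → 23/148
merge 39/296 + 11/74 → 83/296
merge 23/148 + 13/74 → 49/148
merge 55/296 + 15/74 → 115/296
merge 83/296 + 49/148 → 181/296
merge 115/296 + 181/296 → 1
L = 19/296 + 23/148 + 83/296 + 49/148 + 115/296 + 181/296 + 1 = 419/148 ≈ 2.831 bits/symbol.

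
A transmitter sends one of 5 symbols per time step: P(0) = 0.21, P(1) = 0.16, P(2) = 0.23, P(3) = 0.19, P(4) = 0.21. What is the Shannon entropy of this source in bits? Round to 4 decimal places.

2.3116 bits

H = −Σ pᵢ log₂ pᵢ.
−0.21·log₂(0.21) = 0.4728
−0.16·log₂(0.16) = 0.4230
−0.23·log₂(0.23) = 0.4877
−0.19·log₂(0.19) = 0.4552
−0.21·log₂(0.21) = 0.4728
Sum ≈ 2.3116 → 2.3116 bits.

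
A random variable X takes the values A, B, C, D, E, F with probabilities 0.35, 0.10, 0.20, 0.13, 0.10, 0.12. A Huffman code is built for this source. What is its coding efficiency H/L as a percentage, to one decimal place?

Entropy H = −Σ p log₂ p ≈ 2.4086 bits.
Huffman merges: 1/10+1/10→1/5; 3/25+13/100→1/4; 1/5+1/5→2/5; 1/4+7/20→3/5; 2/5+3/5→1. L = 49/20 ≈ 2.4500.
Efficiency = H/L = 2.4086/2.4500 = 98.3%.

98.3%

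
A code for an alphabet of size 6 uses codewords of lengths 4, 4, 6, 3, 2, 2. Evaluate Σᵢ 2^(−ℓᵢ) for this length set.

With common denominator 2^6 = 64: Σ 2^(−ℓᵢ) = 4/64 + 4/64 + 1/64 + 8/64 + 16/64 + 16/64 = 49/64 = 0.765625.

0.765625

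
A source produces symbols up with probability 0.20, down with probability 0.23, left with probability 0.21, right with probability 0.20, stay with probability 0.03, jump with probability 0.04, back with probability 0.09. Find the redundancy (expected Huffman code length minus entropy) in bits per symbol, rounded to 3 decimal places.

Entropy H = −Σ p log₂ p ≈ 2.5394 bits.
Huffman merges: 3/100+1/25→7/100; 7/100+9/100→4/25; 4/25+1/5→9/25; 1/5+21/100→41/100; 23/100+9/25→59/100; 41/100+59/100→1. L = 259/100 ≈ 2.5900.
L − H = 2.5900 − 2.5394 = 0.051 bits.

0.051 bits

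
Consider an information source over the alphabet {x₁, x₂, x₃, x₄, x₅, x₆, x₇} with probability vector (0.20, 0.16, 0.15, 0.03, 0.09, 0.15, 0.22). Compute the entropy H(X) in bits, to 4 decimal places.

H = −Σ pᵢ log₂ pᵢ.
−0.20·log₂(0.20) = 0.4644
−0.16·log₂(0.16) = 0.4230
−0.15·log₂(0.15) = 0.4105
−0.03·log₂(0.03) = 0.1518
−0.09·log₂(0.09) = 0.3127
−0.15·log₂(0.15) = 0.4105
−0.22·log₂(0.22) = 0.4806
Sum ≈ 2.6535 → 2.6535 bits.

2.6535 bits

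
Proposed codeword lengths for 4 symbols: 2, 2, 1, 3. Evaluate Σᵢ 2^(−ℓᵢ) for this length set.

With common denominator 2^3 = 8: Σ 2^(−ℓᵢ) = 2/8 + 2/8 + 4/8 + 1/8 = 9/8 = 1.125.

1.125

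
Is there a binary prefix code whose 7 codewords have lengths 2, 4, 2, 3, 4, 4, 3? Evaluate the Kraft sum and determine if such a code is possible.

0.9375; yes

With common denominator 2^4 = 16: Σ 2^(−ℓᵢ) = 4/16 + 1/16 + 4/16 + 2/16 + 1/16 + 1/16 + 2/16 = 15/16 = 0.9375.
Kraft's inequality requires Σ ≤ 1; here Σ = 0.9375 ≤ 1, so such a prefix code exists.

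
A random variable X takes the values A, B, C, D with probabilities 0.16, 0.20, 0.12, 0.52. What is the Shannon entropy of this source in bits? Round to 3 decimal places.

H = −Σ pᵢ log₂ pᵢ.
−0.16·log₂(0.16) = 0.4230
−0.20·log₂(0.20) = 0.4644
−0.12·log₂(0.12) = 0.3671
−0.52·log₂(0.52) = 0.4906
Sum ≈ 1.7450 → 1.745 bits.

1.745 bits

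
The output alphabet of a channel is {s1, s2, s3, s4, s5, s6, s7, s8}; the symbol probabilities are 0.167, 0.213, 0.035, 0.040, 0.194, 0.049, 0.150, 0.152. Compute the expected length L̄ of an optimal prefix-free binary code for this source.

Repeatedly combine the two least-probable nodes; the expected code length is the sum of the merged weights.
merge 7/200 + 1/25 → 3/40
merge 49/1000 + 3/40 → 31/250
merge 31/250 + 3/20 → 137/500
merge 19/125 + 167/1000 → 319/1000
merge 97/500 + 213/1000 → 407/1000
merge 137/500 + 319/1000 → 593/1000
merge 407/1000 + 593/1000 → 1
L = 3/40 + 31/250 + 137/500 + 319/1000 + 407/1000 + 593/1000 + 1 = 349/125 = 2.792 bits/symbol.

2.792 bits/symbol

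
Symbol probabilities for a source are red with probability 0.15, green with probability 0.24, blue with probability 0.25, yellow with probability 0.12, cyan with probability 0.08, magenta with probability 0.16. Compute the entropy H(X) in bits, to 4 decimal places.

H = −Σ pᵢ log₂ pᵢ.
−0.15·log₂(0.15) = 0.4105
−0.24·log₂(0.24) = 0.4941
−0.25·log₂(0.25) = 0.5000
−0.12·log₂(0.12) = 0.3671
−0.08·log₂(0.08) = 0.2915
−0.16·log₂(0.16) = 0.4230
Sum ≈ 2.4863 → 2.4863 bits.

2.4863 bits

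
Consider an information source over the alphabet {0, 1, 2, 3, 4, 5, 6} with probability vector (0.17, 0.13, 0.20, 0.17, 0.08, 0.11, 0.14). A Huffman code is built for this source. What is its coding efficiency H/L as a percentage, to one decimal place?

98.4%

Entropy H = −Σ p log₂ p ≈ 2.7551 bits.
Huffman merges: 2/25+11/100→19/100; 13/100+7/50→27/100; 17/100+17/100→17/50; 19/100+1/5→39/100; 27/100+17/50→61/100; 39/100+61/100→1. L = 14/5 ≈ 2.8000.
Efficiency = H/L = 2.7551/2.8000 = 98.4%.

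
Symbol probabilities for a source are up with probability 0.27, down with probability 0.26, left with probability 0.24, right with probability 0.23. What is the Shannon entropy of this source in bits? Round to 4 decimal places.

H = −Σ pᵢ log₂ pᵢ.
−0.27·log₂(0.27) = 0.5100
−0.26·log₂(0.26) = 0.5053
−0.24·log₂(0.24) = 0.4941
−0.23·log₂(0.23) = 0.4877
Sum ≈ 1.9971 → 1.9971 bits.

1.9971 bits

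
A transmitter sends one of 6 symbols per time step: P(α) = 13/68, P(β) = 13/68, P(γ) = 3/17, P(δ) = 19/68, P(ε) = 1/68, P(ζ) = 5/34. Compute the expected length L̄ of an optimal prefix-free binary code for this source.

Repeatedly combine the two least-probable nodes; the expected code length is the sum of the merged weights.
merge 1/68 + 5/34 → 11/68
merge 11/68 + 3/17 → 23/68
merge 13/68 + 13/68 → 13/34
merge 19/68 + 23/68 → 21/34
merge 13/34 + 21/34 → 1
L = 11/68 + 23/68 + 13/34 + 21/34 + 1 = 5/2 = 2.5 bits/symbol.

2.5 bits/symbol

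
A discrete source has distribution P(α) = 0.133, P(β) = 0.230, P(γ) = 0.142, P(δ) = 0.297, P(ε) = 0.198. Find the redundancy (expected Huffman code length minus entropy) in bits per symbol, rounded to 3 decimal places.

0.018 bits

Entropy H = −Σ p log₂ p ≈ 2.2574 bits.
Huffman merges: 133/1000+71/500→11/40; 99/500+23/100→107/250; 11/40+297/1000→143/250; 107/250+143/250→1. L = 91/40 ≈ 2.2750.
L − H = 2.2750 − 2.2574 = 0.018 bits.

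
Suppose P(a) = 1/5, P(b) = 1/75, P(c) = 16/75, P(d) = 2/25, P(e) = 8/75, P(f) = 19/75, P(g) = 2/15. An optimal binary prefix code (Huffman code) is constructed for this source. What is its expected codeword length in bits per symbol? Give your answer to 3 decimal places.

Repeatedly combine the two least-probable nodes; the expected code length is the sum of the merged weights.
merge 1/75 + 2/25 → 7/75
merge 7/75 + 8/75 → 1/5
merge 2/15 + 1/5 → 1/3
merge 1/5 + 16/75 → 31/75
merge 19/75 + 1/3 → 44/75
merge 31/75 + 44/75 → 1
L = 7/75 + 1/5 + 1/3 + 31/75 + 44/75 + 1 = 197/75 ≈ 2.627 bits/symbol.

2.627 bits/symbol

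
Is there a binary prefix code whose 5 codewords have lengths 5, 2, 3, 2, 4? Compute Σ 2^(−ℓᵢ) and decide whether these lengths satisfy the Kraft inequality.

0.71875; yes

With common denominator 2^5 = 32: Σ 2^(−ℓᵢ) = 1/32 + 8/32 + 4/32 + 8/32 + 2/32 = 23/32 = 0.71875.
Kraft's inequality requires Σ ≤ 1; here Σ = 0.71875 ≤ 1, so such a prefix code exists.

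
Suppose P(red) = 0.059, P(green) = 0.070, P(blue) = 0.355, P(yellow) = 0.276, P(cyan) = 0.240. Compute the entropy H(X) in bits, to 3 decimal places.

H = −Σ pᵢ log₂ pᵢ.
−0.059·log₂(0.059) = 0.2409
−0.070·log₂(0.070) = 0.2686
−0.355·log₂(0.355) = 0.5304
−0.276·log₂(0.276) = 0.5126
−0.240·log₂(0.240) = 0.4941
Sum ≈ 2.0466 → 2.047 bits.

2.047 bits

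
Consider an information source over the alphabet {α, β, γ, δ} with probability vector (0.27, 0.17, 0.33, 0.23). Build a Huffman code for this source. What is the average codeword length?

Repeatedly combine the two least-probable nodes; the expected code length is the sum of the merged weights.
merge 17/100 + 23/100 → 2/5
merge 27/100 + 33/100 → 3/5
merge 2/5 + 3/5 → 1
L = 2/5 + 3/5 + 1 = 2 bits/symbol.

2 bits/symbol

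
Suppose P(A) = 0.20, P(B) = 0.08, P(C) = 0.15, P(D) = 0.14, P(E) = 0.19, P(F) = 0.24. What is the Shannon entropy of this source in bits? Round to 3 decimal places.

2.513 bits

H = −Σ pᵢ log₂ pᵢ.
−0.20·log₂(0.20) = 0.4644
−0.08·log₂(0.08) = 0.2915
−0.15·log₂(0.15) = 0.4105
−0.14·log₂(0.14) = 0.3971
−0.19·log₂(0.19) = 0.4552
−0.24·log₂(0.24) = 0.4941
Sum ≈ 2.5129 → 2.513 bits.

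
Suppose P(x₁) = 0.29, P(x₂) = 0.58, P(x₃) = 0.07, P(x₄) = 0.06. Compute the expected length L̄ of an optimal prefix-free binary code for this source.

1.55 bits/symbol

Repeatedly combine the two least-probable nodes; the expected code length is the sum of the merged weights.
merge 3/50 + 7/100 → 13/100
merge 13/100 + 29/100 → 21/50
merge 21/50 + 29/50 → 1
L = 13/100 + 21/50 + 1 = 31/20 = 1.55 bits/symbol.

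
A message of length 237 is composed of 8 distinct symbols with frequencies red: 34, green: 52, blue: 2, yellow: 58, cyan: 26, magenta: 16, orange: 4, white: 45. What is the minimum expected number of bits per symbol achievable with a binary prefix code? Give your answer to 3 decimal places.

2.654 bits/symbol

Probabilities are the counts divided by 237.
Repeatedly combine the two least-probable nodes; the expected code length is the sum of the merged weights.
merge 2/237 + 4/237 → 2/79
merge 2/79 + 16/237 → 22/237
merge 22/237 + 26/237 → 16/79
merge 34/237 + 15/79 → 1/3
merge 16/79 + 52/237 → 100/237
merge 58/237 + 1/3 → 137/237
merge 100/237 + 137/237 → 1
L = 2/79 + 22/237 + 16/79 + 1/3 + 100/237 + 137/237 + 1 = 629/237 ≈ 2.654 bits/symbol.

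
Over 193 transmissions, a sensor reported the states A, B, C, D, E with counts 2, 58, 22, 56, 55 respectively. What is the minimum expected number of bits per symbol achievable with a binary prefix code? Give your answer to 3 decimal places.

Probabilities are the counts divided by 193.
Repeatedly combine the two least-probable nodes; the expected code length is the sum of the merged weights.
merge 2/193 + 22/193 → 24/193
merge 24/193 + 55/193 → 79/193
merge 56/193 + 58/193 → 114/193
merge 79/193 + 114/193 → 1
L = 24/193 + 79/193 + 114/193 + 1 = 410/193 ≈ 2.124 bits/symbol.

2.124 bits/symbol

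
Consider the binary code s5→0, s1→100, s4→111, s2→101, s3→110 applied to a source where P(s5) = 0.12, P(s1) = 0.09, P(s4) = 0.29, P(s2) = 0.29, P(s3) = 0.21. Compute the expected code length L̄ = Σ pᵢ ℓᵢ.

2.76 bits/symbol

L̄ = Σ pᵢ·ℓᵢ = 0.12·1 + 0.09·3 + 0.29·3 + 0.29·3 + 0.21·3 = 2.76 bits/symbol.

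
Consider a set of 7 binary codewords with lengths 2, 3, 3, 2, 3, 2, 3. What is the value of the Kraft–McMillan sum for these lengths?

With common denominator 2^3 = 8: Σ 2^(−ℓᵢ) = 2/8 + 1/8 + 1/8 + 2/8 + 1/8 + 2/8 + 1/8 = 10/8 = 1.25.

1.25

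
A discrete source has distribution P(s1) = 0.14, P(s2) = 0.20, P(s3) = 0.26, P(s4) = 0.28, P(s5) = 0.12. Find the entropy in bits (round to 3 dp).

H = −Σ pᵢ log₂ pᵢ.
−0.14·log₂(0.14) = 0.3971
−0.20·log₂(0.20) = 0.4644
−0.26·log₂(0.26) = 0.5053
−0.28·log₂(0.28) = 0.5142
−0.12·log₂(0.12) = 0.3671
Sum ≈ 2.2481 → 2.248 bits.

2.248 bits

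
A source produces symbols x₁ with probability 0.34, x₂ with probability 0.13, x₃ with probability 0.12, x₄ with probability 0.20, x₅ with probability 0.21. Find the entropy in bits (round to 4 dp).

2.2161 bits

H = −Σ pᵢ log₂ pᵢ.
−0.34·log₂(0.34) = 0.5292
−0.13·log₂(0.13) = 0.3826
−0.12·log₂(0.12) = 0.3671
−0.20·log₂(0.20) = 0.4644
−0.21·log₂(0.21) = 0.4728
Sum ≈ 2.2161 → 2.2161 bits.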